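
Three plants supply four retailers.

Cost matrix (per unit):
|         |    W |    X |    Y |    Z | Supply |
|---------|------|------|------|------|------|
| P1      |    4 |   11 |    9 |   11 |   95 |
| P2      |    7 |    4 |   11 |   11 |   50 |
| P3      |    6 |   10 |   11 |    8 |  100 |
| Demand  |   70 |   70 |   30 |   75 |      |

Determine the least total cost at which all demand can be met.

One minimum-cost allocation:
  P1–W: 65 × 4 = 260
  P1–Y: 30 × 9 = 270
  P2–X: 50 × 4 = 200
  P3–W: 5 × 6 = 30
  P3–X: 20 × 10 = 200
  P3–Z: 75 × 8 = 600
Total = 260 + 270 + 200 + 30 + 200 + 600 = 1560.

1560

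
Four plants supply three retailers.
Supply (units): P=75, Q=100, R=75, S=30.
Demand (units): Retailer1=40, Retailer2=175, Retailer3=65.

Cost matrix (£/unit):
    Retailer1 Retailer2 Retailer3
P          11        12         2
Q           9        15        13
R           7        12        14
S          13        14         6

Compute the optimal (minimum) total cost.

One minimum-cost allocation:
  P–Retailer2: 10 × £12 = £120
  P–Retailer3: 65 × £2 = £130
  Q–Retailer1: 40 × £9 = £360
  Q–Retailer2: 60 × £15 = £900
  R–Retailer2: 75 × £12 = £900
  S–Retailer2: 30 × £14 = £420
Total = 120 + 130 + 360 + 900 + 900 + 420 = £2830.

2830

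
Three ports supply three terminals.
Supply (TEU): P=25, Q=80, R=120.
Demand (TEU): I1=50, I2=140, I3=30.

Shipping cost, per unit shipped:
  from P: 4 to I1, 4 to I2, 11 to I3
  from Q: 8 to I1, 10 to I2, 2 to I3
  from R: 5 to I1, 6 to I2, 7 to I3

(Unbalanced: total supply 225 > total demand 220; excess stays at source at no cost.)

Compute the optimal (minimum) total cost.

An optimal shipping plan:
  P to I2: 25 × 4 = 100
  Q to I1: 45 × 8 = 360
  Q to I3: 30 × 2 = 60
  R to I1: 5 × 5 = 25
  R to I2: 115 × 6 = 690
Total = 100 + 360 + 60 + 25 + 690 = 1235.
(Supply check: P ships 25; Q ships 75; R ships 120.)

1235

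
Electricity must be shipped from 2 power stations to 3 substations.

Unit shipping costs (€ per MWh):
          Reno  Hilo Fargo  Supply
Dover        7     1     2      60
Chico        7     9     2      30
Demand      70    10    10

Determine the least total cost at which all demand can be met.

An optimal shipping plan:
  Dover→Reno: 40 × €7 = €280
  Dover→Hilo: 10 × €1 = €10
  Dover→Fargo: 10 × €2 = €20
  Chico→Reno: 30 × €7 = €210
Total = 280 + 10 + 20 + 210 = €520.

520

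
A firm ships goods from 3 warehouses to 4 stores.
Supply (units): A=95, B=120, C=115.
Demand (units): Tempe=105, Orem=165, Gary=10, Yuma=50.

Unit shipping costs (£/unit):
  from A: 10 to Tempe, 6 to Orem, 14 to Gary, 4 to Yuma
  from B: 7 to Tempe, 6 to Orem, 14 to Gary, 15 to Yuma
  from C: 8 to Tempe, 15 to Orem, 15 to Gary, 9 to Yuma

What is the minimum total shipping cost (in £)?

2180

An optimal shipping plan:
  A to Orem: 45 units
  A to Yuma: 50 units
  B to Orem: 120 units
  C to Tempe: 105 units
  C to Gary: 10 units
Total cost = £2180.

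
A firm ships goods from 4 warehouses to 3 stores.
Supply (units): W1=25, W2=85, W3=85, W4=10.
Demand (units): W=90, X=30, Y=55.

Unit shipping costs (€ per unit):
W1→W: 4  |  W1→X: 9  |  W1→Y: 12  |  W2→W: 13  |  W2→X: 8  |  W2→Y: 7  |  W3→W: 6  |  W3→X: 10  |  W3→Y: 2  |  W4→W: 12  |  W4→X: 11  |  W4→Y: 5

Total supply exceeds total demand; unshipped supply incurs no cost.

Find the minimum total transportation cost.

995

One minimum-cost allocation:
  W1→W: 25 units
  W2→X: 30 units
  W2→Y: 25 units
  W3→W: 65 units
  W3→Y: 20 units
  W4→Y: 10 units
Total cost = €995.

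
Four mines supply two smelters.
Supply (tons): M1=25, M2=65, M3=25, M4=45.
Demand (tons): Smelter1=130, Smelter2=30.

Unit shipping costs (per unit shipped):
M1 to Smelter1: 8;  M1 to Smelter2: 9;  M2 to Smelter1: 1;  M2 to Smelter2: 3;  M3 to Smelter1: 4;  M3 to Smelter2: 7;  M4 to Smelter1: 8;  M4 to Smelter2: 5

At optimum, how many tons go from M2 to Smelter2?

0

The minimum-cost plan:
  M1 to Smelter1: 25 × 8 = 200
  M2 to Smelter1: 65 × 1 = 65
  M3 to Smelter1: 25 × 4 = 100
  M4 to Smelter1: 15 × 8 = 120
  M4 to Smelter2: 30 × 5 = 150
Total cost = 635.
The route M2→Smelter2 is not used.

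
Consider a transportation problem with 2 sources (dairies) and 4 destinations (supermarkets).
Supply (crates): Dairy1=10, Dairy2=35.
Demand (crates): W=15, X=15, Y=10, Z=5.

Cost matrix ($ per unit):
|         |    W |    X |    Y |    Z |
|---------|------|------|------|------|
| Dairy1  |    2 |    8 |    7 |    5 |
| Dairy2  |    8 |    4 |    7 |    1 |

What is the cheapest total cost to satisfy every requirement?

Optimal allocation:
  Dairy1→W: 10 × $2 = $20
  Dairy2→W: 5 × $8 = $40
  Dairy2→X: 15 × $4 = $60
  Dairy2→Y: 10 × $7 = $70
  Dairy2→Z: 5 × $1 = $5
Total = 20 + 40 + 60 + 70 + 5 = $195.
(Supply check: Dairy1 ships 10; Dairy2 ships 35.)

195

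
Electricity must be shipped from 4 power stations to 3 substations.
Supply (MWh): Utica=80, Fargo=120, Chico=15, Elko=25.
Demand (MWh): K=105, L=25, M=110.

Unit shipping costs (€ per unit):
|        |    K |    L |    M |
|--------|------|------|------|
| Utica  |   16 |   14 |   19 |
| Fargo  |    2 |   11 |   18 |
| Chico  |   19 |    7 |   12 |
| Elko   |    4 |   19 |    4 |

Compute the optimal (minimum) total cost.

Optimal allocation:
  Utica to L: 10 MWh
  Utica to M: 70 MWh
  Fargo to K: 105 MWh
  Fargo to L: 15 MWh
  Chico to M: 15 MWh
  Elko to M: 25 MWh
Total cost = €2125.

2125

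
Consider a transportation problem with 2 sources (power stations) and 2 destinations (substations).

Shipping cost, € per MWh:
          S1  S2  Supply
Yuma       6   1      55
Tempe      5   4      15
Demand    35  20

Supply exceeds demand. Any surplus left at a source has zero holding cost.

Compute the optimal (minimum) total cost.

215

A cheapest plan:
  Yuma to S1: 20 × €6 = €120
  Yuma to S2: 20 × €1 = €20
  Tempe to S1: 15 × €5 = €75
Total = 120 + 20 + 75 = €215.
(Supply check: Yuma ships 40; Tempe ships 15.)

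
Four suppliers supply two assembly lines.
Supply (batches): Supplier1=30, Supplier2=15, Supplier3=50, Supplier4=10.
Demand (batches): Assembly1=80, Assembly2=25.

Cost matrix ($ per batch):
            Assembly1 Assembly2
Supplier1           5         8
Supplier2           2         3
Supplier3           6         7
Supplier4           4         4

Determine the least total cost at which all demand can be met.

535

Optimal allocation:
  Supplier1→Assembly1: 30 × $5 = $150
  Supplier2→Assembly1: 15 × $2 = $30
  Supplier3→Assembly1: 35 × $6 = $210
  Supplier3→Assembly2: 15 × $7 = $105
  Supplier4→Assembly2: 10 × $4 = $40
Total = 150 + 30 + 210 + 105 + 40 = $535.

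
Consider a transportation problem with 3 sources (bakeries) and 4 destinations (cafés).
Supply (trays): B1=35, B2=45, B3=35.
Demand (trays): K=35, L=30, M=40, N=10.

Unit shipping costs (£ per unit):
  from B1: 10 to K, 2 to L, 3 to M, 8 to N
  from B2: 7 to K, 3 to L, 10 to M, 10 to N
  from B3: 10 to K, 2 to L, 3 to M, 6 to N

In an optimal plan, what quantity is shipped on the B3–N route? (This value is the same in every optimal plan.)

10

Solving gives:
  B1–L: 20 × £2 = £40
  B1–M: 15 × £3 = £45
  B2–K: 35 × £7 = £245
  B2–L: 10 × £3 = £30
  B3–M: 25 × £3 = £75
  B3–N: 10 × £6 = £60
Total cost = £495.
So B3→N carries 10 trays.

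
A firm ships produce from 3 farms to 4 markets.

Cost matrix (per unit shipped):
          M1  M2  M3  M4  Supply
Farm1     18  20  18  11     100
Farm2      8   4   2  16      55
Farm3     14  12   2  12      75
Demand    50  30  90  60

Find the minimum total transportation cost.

One minimum-cost allocation:
  Farm1 to M1: 40 × 18 = 720
  Farm1 to M4: 60 × 11 = 660
  Farm2 to M1: 10 × 8 = 80
  Farm2 to M2: 30 × 4 = 120
  Farm2 to M3: 15 × 2 = 30
  Farm3 to M3: 75 × 2 = 150
Total = 720 + 660 + 80 + 120 + 30 + 150 = 1760.
(Supply check: Farm1 ships 100; Farm2 ships 55; Farm3 ships 75.)

1760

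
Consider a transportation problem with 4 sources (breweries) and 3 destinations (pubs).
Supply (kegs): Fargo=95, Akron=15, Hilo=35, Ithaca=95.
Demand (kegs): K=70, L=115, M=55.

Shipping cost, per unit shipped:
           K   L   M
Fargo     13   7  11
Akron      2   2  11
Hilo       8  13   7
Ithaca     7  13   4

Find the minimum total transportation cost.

1500

A cheapest plan:
  Fargo→L: 95 × 7 = 665
  Akron→L: 15 × 2 = 30
  Hilo→K: 30 × 8 = 240
  Hilo→L: 5 × 13 = 65
  Ithaca→K: 40 × 7 = 280
  Ithaca→M: 55 × 4 = 220
Total = 665 + 30 + 240 + 65 + 280 + 220 = 1500.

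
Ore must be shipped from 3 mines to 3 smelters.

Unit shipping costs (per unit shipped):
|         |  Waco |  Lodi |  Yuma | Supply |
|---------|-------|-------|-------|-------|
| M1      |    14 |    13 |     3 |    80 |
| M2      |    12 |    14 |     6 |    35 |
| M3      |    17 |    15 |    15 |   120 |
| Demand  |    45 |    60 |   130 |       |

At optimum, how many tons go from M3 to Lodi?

60

Solving gives:
  M1→Yuma: 80 × 3 = 240
  M2→Yuma: 35 × 6 = 210
  M3→Waco: 45 × 17 = 765
  M3→Lodi: 60 × 15 = 900
  M3→Yuma: 15 × 15 = 225
Total cost = 2340.
So M3→Lodi carries 60 tons.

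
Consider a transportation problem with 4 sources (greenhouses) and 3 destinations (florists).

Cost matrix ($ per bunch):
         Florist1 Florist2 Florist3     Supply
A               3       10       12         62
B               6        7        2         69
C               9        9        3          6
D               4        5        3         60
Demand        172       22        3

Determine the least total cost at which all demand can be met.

One minimum-cost allocation:
  A–Florist1: 62 × $3 = $186
  B–Florist1: 50 × $6 = $300
  B–Florist2: 19 × $7 = $133
  C–Florist2: 3 × $9 = $27
  C–Florist3: 3 × $3 = $9
  D–Florist1: 60 × $4 = $240
Total = 186 + 300 + 133 + 27 + 9 + 240 = $895.
(Supply check: A ships 62; B ships 69; C ships 6; D ships 60.)

895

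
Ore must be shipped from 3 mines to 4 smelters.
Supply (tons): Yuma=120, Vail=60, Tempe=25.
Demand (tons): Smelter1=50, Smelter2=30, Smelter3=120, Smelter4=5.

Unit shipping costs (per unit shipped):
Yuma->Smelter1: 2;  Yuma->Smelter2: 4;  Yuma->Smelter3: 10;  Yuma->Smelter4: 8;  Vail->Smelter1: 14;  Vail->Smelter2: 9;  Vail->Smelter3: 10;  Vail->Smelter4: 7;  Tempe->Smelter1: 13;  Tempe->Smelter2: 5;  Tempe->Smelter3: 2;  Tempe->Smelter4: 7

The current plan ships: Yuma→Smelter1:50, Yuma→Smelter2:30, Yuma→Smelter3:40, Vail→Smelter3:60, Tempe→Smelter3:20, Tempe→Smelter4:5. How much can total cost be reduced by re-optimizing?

40

Current plan cost = 50·2 + 30·4 + 40·10 + 60·10 + 20·2 + 5·7 = 1295.
Optimal plan:
  Yuma–Smelter1: 50 tons
  Yuma–Smelter2: 30 tons
  Yuma–Smelter3: 40 tons
  Vail–Smelter3: 55 tons
  Vail–Smelter4: 5 tons
  Tempe–Smelter3: 25 tons
Optimal cost = 1255.
Saving = 1295 − 1255 = 40.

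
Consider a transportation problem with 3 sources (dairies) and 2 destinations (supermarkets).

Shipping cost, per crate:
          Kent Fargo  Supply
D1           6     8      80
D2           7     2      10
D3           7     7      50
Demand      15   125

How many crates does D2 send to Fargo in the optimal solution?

10

The minimum-cost plan:
  D1–Kent: 15 crates
  D1–Fargo: 65 crates
  D2–Fargo: 10 crates
  D3–Fargo: 50 crates
Total cost = 980.
So D2→Fargo carries 10 crates.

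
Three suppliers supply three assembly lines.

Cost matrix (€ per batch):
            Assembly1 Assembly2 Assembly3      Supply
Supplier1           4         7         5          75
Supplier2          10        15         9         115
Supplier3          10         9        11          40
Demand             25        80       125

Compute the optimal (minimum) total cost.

1825

An optimal shipping plan:
  Supplier1–Assembly1: 25 × €4 = €100
  Supplier1–Assembly2: 40 × €7 = €280
  Supplier1–Assembly3: 10 × €5 = €50
  Supplier2–Assembly3: 115 × €9 = €1035
  Supplier3–Assembly2: 40 × €9 = €360
Total = 100 + 280 + 50 + 1035 + 360 = €1825.
(Supply check: Supplier1 ships 75; Supplier2 ships 115; Supplier3 ships 40.)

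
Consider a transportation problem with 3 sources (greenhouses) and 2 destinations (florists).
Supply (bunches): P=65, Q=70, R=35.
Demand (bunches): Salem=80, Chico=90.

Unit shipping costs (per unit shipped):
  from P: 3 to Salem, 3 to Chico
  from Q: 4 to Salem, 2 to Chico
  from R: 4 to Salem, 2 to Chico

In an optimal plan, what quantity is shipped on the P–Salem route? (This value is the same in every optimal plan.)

Optimal shipments:
  P–Salem: 65 × 3 = 195
  Q–Salem: 15 × 4 = 60
  Q–Chico: 55 × 2 = 110
  R–Chico: 35 × 2 = 70
Total cost = 435.
So P→Salem carries 65 bunches.

65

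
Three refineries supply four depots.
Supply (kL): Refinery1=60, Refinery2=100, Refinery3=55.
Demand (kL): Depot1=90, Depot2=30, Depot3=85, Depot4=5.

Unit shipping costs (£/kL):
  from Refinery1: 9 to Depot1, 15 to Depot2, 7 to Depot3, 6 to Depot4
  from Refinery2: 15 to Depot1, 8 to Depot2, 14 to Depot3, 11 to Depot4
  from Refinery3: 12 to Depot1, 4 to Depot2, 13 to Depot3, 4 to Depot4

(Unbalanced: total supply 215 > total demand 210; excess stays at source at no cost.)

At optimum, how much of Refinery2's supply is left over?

An optimal plan:
  Refinery1->Depot3: 60 kL
  Refinery2->Depot1: 70 kL
  Refinery2->Depot3: 25 kL
  Refinery3->Depot1: 20 kL
  Refinery3->Depot2: 30 kL
  Refinery3->Depot4: 5 kL
Total cost = £2200.
Refinery2 ships 95 of its 100, leaving 5.

5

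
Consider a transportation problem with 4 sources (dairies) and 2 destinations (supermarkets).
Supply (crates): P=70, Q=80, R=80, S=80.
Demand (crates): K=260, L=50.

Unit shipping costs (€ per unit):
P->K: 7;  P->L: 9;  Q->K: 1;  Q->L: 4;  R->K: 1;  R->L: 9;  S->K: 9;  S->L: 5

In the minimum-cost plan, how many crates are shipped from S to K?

Optimal shipments:
  P–K: 70 × €7 = €490
  Q–K: 80 × €1 = €80
  R–K: 80 × €1 = €80
  S–K: 30 × €9 = €270
  S–L: 50 × €5 = €250
Total cost = €1170.
So S→K carries 30 crates.

30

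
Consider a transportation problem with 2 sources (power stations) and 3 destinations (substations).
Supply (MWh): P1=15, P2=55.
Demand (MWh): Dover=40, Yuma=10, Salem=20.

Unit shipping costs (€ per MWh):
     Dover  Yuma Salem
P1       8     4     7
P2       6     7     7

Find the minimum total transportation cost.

An optimal shipping plan:
  P1–Yuma: 10 × €4 = €40
  P1–Salem: 5 × €7 = €35
  P2–Dover: 40 × €6 = €240
  P2–Salem: 15 × €7 = €105
Total = 40 + 35 + 240 + 105 = €420.
(Supply check: P1 ships 15; P2 ships 55.)

420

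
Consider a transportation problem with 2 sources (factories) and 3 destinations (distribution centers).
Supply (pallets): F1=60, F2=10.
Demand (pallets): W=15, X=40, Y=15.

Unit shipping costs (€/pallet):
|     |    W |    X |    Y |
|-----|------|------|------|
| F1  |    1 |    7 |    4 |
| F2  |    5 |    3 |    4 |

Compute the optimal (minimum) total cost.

Optimal allocation:
  F1–W: 15 × €1 = €15
  F1–X: 30 × €7 = €210
  F1–Y: 15 × €4 = €60
  F2–X: 10 × €3 = €30
Total = 15 + 210 + 60 + 30 = €315.
(Supply check: F1 ships 60; F2 ships 10.)

315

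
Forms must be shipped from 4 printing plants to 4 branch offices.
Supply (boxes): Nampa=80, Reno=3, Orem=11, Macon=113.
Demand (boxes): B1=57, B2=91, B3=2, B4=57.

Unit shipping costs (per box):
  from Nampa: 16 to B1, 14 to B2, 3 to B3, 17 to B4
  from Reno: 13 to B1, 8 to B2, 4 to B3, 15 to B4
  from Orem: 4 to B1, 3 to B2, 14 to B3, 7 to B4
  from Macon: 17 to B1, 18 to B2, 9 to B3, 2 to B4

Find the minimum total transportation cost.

Optimal allocation:
  Nampa→B2: 78 boxes
  Nampa→B3: 2 boxes
  Reno→B2: 3 boxes
  Orem→B1: 1 boxes
  Orem→B2: 10 boxes
  Macon→B1: 56 boxes
  Macon→B4: 57 boxes
Total cost = 2222.

2222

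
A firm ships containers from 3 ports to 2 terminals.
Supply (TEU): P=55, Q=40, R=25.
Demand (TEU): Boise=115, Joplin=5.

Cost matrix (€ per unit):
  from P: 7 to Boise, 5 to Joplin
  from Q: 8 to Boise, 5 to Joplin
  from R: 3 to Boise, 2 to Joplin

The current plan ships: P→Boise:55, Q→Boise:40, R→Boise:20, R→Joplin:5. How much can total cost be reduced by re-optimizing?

10

Current plan cost = 55·7 + 40·8 + 20·3 + 5·2 = €775.
Optimal plan:
  P->Boise: 55 × €7 = €385
  Q->Boise: 35 × €8 = €280
  Q->Joplin: 5 × €5 = €25
  R->Boise: 25 × €3 = €75
Optimal cost = €765.
Saving = 775 − 765 = €10.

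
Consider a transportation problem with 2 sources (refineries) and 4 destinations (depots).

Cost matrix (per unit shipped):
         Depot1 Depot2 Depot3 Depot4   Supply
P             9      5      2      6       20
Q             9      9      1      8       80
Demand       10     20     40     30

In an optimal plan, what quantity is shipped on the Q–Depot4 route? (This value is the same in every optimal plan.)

30

Solving gives:
  P to Depot2: 20 × 5 = 100
  Q to Depot1: 10 × 9 = 90
  Q to Depot3: 40 × 1 = 40
  Q to Depot4: 30 × 8 = 240
Total cost = 470.
So Q→Depot4 carries 30 kL.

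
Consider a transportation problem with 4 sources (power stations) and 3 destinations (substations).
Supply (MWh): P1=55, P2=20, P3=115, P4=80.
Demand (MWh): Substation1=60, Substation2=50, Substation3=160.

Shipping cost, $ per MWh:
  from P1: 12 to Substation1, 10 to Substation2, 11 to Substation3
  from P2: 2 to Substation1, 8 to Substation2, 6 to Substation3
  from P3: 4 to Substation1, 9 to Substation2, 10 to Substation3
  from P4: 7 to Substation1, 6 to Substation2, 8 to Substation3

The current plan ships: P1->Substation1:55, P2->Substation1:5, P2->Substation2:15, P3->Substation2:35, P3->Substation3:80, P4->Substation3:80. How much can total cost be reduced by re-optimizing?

490

Current plan cost = 55·12 + 5·2 + 15·8 + 35·9 + 80·10 + 80·8 = $2545.
Optimal plan:
  P1–Substation3: 55 MWh
  P2–Substation3: 20 MWh
  P3–Substation1: 60 MWh
  P3–Substation3: 55 MWh
  P4–Substation2: 50 MWh
  P4–Substation3: 30 MWh
Optimal cost = $2055.
Saving = 2545 − 2055 = $490.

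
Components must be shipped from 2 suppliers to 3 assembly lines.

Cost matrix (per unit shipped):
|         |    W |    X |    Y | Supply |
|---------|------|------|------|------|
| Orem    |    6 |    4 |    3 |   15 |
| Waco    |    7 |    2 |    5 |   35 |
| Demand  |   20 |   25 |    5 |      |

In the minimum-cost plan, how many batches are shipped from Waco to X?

Solving gives:
  Orem–W: 10 × 6 = 60
  Orem–Y: 5 × 3 = 15
  Waco–W: 10 × 7 = 70
  Waco–X: 25 × 2 = 50
Total cost = 195.
So Waco→X carries 25 batches.

25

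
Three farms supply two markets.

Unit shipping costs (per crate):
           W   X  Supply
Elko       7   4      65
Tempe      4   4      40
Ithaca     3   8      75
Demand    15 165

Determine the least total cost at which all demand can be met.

945

A cheapest plan:
  Elko→X: 65 × 4 = 260
  Tempe→X: 40 × 4 = 160
  Ithaca→W: 15 × 3 = 45
  Ithaca→X: 60 × 8 = 480
Total = 260 + 160 + 45 + 480 = 945.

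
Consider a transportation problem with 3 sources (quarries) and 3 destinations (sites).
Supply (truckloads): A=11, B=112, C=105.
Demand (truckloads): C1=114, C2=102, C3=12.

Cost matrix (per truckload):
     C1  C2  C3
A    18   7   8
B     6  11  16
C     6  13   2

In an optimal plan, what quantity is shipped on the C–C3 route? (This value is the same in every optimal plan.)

Optimal shipments:
  A–C2: 11 truckloads
  B–C1: 21 truckloads
  B–C2: 91 truckloads
  C–C1: 93 truckloads
  C–C3: 12 truckloads
Total cost = 1786.
So C→C3 carries 12 truckloads.

12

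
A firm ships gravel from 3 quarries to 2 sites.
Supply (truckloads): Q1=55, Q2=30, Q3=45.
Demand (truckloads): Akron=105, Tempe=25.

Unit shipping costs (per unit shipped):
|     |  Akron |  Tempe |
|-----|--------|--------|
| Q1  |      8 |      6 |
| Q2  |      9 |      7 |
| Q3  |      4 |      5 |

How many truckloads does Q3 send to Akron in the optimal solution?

The minimum-cost plan:
  Q1–Akron: 30 truckloads
  Q1–Tempe: 25 truckloads
  Q2–Akron: 30 truckloads
  Q3–Akron: 45 truckloads
Total cost = 840.
So Q3→Akron carries 45 truckloads.

45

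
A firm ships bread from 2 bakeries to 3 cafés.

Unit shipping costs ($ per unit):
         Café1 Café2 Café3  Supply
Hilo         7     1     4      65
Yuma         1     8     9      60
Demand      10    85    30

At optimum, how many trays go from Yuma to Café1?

The minimum-cost plan:
  Hilo->Café2: 65 × $1 = $65
  Yuma->Café1: 10 × $1 = $10
  Yuma->Café2: 20 × $8 = $160
  Yuma->Café3: 30 × $9 = $270
Total cost = $505.
So Yuma→Café1 carries 10 trays.

10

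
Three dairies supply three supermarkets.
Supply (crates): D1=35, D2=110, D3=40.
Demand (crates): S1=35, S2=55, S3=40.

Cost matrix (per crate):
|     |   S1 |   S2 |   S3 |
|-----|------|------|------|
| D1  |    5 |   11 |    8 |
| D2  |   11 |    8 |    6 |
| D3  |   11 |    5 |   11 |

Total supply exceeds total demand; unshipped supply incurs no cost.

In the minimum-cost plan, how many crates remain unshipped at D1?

Minimum-cost shipments:
  D1 to S1: 35 × 5 = 175
  D2 to S2: 15 × 8 = 120
  D2 to S3: 40 × 6 = 240
  D3 to S2: 40 × 5 = 200
Total cost = 735.
D1 ships 35 of its 35, leaving 0.

0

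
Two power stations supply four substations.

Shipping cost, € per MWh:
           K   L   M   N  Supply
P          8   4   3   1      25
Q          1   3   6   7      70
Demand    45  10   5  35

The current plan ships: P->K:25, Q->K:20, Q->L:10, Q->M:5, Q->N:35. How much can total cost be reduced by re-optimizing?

325

Current plan cost = 25·8 + 20·1 + 10·3 + 5·6 + 35·7 = €525.
Optimal plan:
  P->N: 25 MWh
  Q->K: 45 MWh
  Q->L: 10 MWh
  Q->M: 5 MWh
  Q->N: 10 MWh
Optimal cost = €200.
Saving = 525 − 200 = €325.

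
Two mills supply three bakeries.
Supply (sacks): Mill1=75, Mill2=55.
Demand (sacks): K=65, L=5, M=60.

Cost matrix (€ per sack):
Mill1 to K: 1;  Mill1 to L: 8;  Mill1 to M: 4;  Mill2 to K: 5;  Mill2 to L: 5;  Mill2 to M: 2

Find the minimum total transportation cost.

230

One minimum-cost allocation:
  Mill1→K: 65 sacks
  Mill1→M: 10 sacks
  Mill2→L: 5 sacks
  Mill2→M: 50 sacks
Total cost = €230.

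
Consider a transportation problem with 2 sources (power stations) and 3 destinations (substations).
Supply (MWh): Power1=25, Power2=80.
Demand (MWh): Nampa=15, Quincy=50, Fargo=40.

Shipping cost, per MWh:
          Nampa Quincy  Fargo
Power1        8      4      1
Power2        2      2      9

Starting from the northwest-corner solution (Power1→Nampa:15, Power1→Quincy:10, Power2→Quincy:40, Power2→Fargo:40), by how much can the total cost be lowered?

310

Current plan cost = 15·8 + 10·4 + 40·2 + 40·9 = 600.
Optimal plan:
  Power1→Fargo: 25 × 1 = 25
  Power2→Nampa: 15 × 2 = 30
  Power2→Quincy: 50 × 2 = 100
  Power2→Fargo: 15 × 9 = 135
Optimal cost = 290.
Saving = 600 − 290 = 310.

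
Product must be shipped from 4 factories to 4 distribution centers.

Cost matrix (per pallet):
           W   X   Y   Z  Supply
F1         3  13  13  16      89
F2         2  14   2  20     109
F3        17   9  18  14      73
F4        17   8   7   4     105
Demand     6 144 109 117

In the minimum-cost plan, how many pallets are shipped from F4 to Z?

105

Optimal shipments:
  F1–W: 6 pallets
  F1–X: 71 pallets
  F1–Z: 12 pallets
  F2–Y: 109 pallets
  F3–X: 73 pallets
  F4–Z: 105 pallets
Total cost = 2428.
So F4→Z carries 105 pallets.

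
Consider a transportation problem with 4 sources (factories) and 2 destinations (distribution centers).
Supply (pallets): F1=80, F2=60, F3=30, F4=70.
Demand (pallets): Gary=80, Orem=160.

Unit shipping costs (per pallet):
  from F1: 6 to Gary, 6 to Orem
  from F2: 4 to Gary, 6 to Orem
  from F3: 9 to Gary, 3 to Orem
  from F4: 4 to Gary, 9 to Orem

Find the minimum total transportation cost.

1190

One minimum-cost allocation:
  F1→Orem: 80 × 6 = 480
  F2→Gary: 10 × 4 = 40
  F2→Orem: 50 × 6 = 300
  F3→Orem: 30 × 3 = 90
  F4→Gary: 70 × 4 = 280
Total = 480 + 40 + 300 + 90 + 280 = 1190.
(Supply check: F1 ships 80; F2 ships 60; F3 ships 30; F4 ships 70.)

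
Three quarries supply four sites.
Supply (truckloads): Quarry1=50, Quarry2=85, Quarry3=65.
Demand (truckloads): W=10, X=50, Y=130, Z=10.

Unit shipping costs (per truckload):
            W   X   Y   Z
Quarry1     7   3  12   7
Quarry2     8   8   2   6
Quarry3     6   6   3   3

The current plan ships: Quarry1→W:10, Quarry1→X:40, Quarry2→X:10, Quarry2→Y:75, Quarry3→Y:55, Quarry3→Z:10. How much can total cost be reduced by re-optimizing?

70

Current plan cost = 10·7 + 40·3 + 10·8 + 75·2 + 55·3 + 10·3 = 615.
Optimal plan:
  Quarry1 to X: 50 truckloads
  Quarry2 to Y: 85 truckloads
  Quarry3 to W: 10 truckloads
  Quarry3 to Y: 45 truckloads
  Quarry3 to Z: 10 truckloads
Optimal cost = 545.
Saving = 615 − 545 = 70.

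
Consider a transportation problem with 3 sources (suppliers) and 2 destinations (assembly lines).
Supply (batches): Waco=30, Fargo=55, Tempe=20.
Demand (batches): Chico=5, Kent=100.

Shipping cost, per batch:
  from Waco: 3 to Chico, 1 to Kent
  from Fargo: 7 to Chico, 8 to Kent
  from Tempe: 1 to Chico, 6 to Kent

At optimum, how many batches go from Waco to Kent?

30

The minimum-cost plan:
  Waco–Kent: 30 batches
  Fargo–Kent: 55 batches
  Tempe–Chico: 5 batches
  Tempe–Kent: 15 batches
Total cost = 565.
So Waco→Kent carries 30 batches.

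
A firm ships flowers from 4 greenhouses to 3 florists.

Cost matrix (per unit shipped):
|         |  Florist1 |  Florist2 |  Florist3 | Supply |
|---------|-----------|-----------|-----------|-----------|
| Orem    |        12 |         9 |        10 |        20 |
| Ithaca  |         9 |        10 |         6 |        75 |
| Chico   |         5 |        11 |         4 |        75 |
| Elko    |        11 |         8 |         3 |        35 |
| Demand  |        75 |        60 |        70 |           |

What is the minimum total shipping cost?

Optimal allocation:
  Orem–Florist2: 20 bunches
  Ithaca–Florist2: 40 bunches
  Ithaca–Florist3: 35 bunches
  Chico–Florist1: 75 bunches
  Elko–Florist3: 35 bunches
Total cost = 1270.

1270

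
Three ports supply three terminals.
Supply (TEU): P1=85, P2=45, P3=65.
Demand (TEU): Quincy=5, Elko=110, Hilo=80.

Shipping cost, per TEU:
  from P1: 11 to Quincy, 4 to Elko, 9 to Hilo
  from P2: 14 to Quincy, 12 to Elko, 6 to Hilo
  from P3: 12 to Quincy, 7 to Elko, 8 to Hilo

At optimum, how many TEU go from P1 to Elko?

Optimal shipments:
  P1->Elko: 85 TEU
  P2->Hilo: 45 TEU
  P3->Quincy: 5 TEU
  P3->Elko: 25 TEU
  P3->Hilo: 35 TEU
Total cost = 1125.
So P1→Elko carries 85 TEU.

85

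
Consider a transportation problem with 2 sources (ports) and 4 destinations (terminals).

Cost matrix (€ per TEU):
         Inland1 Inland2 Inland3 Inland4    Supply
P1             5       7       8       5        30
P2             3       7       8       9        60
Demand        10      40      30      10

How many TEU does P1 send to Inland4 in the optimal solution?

10

The minimum-cost plan:
  P1–Inland2: 20 × €7 = €140
  P1–Inland4: 10 × €5 = €50
  P2–Inland1: 10 × €3 = €30
  P2–Inland2: 20 × €7 = €140
  P2–Inland3: 30 × €8 = €240
Total cost = €600.
So P1→Inland4 carries 10 TEU.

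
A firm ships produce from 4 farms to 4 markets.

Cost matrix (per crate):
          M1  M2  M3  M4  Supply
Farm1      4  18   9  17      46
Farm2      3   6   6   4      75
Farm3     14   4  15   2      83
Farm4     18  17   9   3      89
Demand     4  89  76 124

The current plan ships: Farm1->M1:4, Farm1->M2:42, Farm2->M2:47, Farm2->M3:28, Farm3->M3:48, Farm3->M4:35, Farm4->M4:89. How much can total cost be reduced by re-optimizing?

Current plan cost = 4·4 + 42·18 + 47·6 + 28·6 + 48·15 + 35·2 + 89·3 = 2279.
Optimal plan:
  Farm1 to M1: 4 crates
  Farm1 to M3: 42 crates
  Farm2 to M2: 6 crates
  Farm2 to M3: 34 crates
  Farm2 to M4: 35 crates
  Farm3 to M2: 83 crates
  Farm4 to M4: 89 crates
Optimal cost = 1373.
Saving = 2279 − 1373 = 906.

906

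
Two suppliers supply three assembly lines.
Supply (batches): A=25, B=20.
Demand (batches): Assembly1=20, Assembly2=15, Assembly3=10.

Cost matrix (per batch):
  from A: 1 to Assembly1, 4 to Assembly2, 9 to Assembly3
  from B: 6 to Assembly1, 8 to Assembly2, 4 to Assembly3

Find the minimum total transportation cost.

160

A cheapest plan:
  A->Assembly1: 20 × 1 = 20
  A->Assembly2: 5 × 4 = 20
  B->Assembly2: 10 × 8 = 80
  B->Assembly3: 10 × 4 = 40
Total = 20 + 20 + 80 + 40 = 160.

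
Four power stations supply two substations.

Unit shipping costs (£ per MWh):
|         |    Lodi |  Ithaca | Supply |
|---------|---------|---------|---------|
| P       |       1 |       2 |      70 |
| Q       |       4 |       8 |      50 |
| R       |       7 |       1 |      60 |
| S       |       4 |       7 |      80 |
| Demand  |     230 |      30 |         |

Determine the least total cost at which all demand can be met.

830

An optimal shipping plan:
  P to Lodi: 70 × £1 = £70
  Q to Lodi: 50 × £4 = £200
  R to Lodi: 30 × £7 = £210
  R to Ithaca: 30 × £1 = £30
  S to Lodi: 80 × £4 = £320
Total = 70 + 200 + 210 + 30 + 320 = £830.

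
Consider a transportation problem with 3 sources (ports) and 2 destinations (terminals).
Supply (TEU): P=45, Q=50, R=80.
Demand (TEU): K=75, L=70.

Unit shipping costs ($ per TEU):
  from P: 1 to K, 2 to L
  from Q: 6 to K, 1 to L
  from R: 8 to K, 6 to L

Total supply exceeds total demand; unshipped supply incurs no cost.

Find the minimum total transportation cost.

455

An optimal shipping plan:
  P->K: 45 TEU
  Q->L: 50 TEU
  R->K: 30 TEU
  R->L: 20 TEU
Total cost = $455.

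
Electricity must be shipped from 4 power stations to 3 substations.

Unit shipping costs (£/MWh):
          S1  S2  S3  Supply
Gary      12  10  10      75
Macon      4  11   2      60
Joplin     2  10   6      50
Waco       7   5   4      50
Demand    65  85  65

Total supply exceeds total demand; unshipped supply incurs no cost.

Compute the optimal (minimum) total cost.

1030

A cheapest plan:
  Gary->S2: 55 × £10 = £550
  Macon->S1: 15 × £4 = £60
  Macon->S3: 45 × £2 = £90
  Joplin->S1: 50 × £2 = £100
  Waco->S2: 30 × £5 = £150
  Waco->S3: 20 × £4 = £80
Total = 550 + 60 + 90 + 100 + 150 + 80 = £1030.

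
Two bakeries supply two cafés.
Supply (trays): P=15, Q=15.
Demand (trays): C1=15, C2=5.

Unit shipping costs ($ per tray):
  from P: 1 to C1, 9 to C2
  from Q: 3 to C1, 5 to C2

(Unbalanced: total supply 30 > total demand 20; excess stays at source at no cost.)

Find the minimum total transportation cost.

40

An optimal shipping plan:
  P–C1: 15 × $1 = $15
  Q–C2: 5 × $5 = $25
Total = 15 + 25 = $40.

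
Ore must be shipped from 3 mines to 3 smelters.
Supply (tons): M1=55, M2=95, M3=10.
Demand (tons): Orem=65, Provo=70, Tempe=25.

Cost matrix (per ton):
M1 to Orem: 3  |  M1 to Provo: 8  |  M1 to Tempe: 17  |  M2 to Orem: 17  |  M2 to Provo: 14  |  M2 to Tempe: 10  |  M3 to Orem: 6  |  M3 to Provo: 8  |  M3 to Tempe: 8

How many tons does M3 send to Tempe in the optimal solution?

Optimal shipments:
  M1->Orem: 55 tons
  M2->Provo: 70 tons
  M2->Tempe: 25 tons
  M3->Orem: 10 tons
Total cost = 1455.
The route M3→Tempe is not used.

0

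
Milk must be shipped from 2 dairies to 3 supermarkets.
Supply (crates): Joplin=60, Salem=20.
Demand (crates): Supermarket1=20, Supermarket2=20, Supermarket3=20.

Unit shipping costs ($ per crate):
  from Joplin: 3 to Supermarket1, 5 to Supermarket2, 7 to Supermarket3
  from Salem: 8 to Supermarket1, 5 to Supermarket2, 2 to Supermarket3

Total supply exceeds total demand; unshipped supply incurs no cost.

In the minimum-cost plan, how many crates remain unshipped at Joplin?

20

An optimal plan:
  Joplin→Supermarket1: 20 × $3 = $60
  Joplin→Supermarket2: 20 × $5 = $100
  Salem→Supermarket3: 20 × $2 = $40
Total cost = $200.
Joplin ships 40 of its 60, leaving 20.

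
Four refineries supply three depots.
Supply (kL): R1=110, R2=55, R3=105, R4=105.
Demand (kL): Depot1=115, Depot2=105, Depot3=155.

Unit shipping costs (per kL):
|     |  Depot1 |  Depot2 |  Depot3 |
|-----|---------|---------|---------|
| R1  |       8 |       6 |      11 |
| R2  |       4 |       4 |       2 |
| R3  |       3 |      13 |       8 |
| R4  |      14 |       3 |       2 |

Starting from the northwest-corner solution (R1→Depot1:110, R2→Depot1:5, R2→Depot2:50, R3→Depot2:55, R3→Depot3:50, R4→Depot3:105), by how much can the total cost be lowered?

1110

Current plan cost = 110·8 + 5·4 + 50·4 + 55·13 + 50·8 + 105·2 = 2425.
Optimal plan:
  R1–Depot1: 5 kL
  R1–Depot2: 105 kL
  R2–Depot1: 5 kL
  R2–Depot3: 50 kL
  R3–Depot1: 105 kL
  R4–Depot3: 105 kL
Optimal cost = 1315.
Saving = 2425 − 1315 = 1110.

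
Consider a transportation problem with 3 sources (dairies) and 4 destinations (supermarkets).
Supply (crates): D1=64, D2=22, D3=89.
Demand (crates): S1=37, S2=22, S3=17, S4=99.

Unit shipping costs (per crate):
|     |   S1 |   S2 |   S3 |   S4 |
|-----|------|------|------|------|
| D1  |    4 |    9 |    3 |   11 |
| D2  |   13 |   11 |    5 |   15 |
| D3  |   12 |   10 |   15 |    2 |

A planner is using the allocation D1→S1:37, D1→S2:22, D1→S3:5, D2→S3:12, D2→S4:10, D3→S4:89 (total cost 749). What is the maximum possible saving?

20

Current plan cost = 37·4 + 22·9 + 5·3 + 12·5 + 10·15 + 89·2 = 749.
Optimal plan:
  D1→S1: 37 × 4 = 148
  D1→S2: 17 × 9 = 153
  D1→S4: 10 × 11 = 110
  D2→S2: 5 × 11 = 55
  D2→S3: 17 × 5 = 85
  D3→S4: 89 × 2 = 178
Optimal cost = 729.
Saving = 749 − 729 = 20.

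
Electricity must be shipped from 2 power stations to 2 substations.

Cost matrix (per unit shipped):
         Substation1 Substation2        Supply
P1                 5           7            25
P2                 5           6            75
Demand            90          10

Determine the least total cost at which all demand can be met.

Optimal allocation:
  P1 to Substation1: 25 × 5 = 125
  P2 to Substation1: 65 × 5 = 325
  P2 to Substation2: 10 × 6 = 60
Total = 125 + 325 + 60 = 510.

510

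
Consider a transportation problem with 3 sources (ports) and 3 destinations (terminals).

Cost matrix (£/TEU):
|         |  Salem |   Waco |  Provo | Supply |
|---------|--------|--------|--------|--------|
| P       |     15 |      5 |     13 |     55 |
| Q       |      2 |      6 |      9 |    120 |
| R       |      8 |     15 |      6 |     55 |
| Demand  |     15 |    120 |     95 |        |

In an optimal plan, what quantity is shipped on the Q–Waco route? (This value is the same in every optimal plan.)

The minimum-cost plan:
  P to Waco: 55 × £5 = £275
  Q to Salem: 15 × £2 = £30
  Q to Waco: 65 × £6 = £390
  Q to Provo: 40 × £9 = £360
  R to Provo: 55 × £6 = £330
Total cost = £1385.
So Q→Waco carries 65 TEU.

65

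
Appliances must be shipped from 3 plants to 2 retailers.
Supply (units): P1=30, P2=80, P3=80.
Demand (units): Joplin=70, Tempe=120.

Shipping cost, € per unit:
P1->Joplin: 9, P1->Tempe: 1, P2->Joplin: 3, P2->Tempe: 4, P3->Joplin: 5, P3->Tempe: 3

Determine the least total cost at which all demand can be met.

520

A cheapest plan:
  P1→Tempe: 30 units
  P2→Joplin: 70 units
  P2→Tempe: 10 units
  P3→Tempe: 80 units
Total cost = €520.
(Supply check: P1 ships 30; P2 ships 80; P3 ships 80.)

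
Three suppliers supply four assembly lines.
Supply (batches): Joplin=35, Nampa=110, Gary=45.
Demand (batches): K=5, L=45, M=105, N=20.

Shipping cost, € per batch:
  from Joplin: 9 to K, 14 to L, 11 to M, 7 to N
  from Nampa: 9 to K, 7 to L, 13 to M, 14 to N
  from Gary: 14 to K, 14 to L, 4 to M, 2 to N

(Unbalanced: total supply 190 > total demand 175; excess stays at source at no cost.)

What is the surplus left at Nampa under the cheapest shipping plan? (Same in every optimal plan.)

15

An optimal plan:
  Joplin→M: 15 batches
  Joplin→N: 20 batches
  Nampa→K: 5 batches
  Nampa→L: 45 batches
  Nampa→M: 45 batches
  Gary→M: 45 batches
Total cost = €1430.
Nampa ships 95 of its 110, leaving 15.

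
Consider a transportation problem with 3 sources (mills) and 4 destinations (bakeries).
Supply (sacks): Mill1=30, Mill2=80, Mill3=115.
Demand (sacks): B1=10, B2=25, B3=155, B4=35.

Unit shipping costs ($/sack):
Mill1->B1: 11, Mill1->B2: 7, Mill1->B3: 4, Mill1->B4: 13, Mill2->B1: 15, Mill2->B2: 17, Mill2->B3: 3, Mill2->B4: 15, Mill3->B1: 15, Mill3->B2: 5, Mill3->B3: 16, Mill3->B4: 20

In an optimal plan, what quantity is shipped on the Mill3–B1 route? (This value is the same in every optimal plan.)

The minimum-cost plan:
  Mill1–B3: 30 × $4 = $120
  Mill2–B3: 80 × $3 = $240
  Mill3–B1: 10 × $15 = $150
  Mill3–B2: 25 × $5 = $125
  Mill3–B3: 45 × $16 = $720
  Mill3–B4: 35 × $20 = $700
Total cost = $2055.
So Mill3→B1 carries 10 sacks.

10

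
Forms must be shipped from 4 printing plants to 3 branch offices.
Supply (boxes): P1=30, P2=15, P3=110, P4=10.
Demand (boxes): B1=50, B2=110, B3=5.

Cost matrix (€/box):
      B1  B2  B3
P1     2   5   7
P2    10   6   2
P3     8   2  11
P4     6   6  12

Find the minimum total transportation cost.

An optimal shipping plan:
  P1->B1: 30 × €2 = €60
  P2->B1: 10 × €10 = €100
  P2->B3: 5 × €2 = €10
  P3->B2: 110 × €2 = €220
  P4->B1: 10 × €6 = €60
Total = 60 + 100 + 10 + 220 + 60 = €450.
(Supply check: P1 ships 30; P2 ships 15; P3 ships 110; P4 ships 10.)

450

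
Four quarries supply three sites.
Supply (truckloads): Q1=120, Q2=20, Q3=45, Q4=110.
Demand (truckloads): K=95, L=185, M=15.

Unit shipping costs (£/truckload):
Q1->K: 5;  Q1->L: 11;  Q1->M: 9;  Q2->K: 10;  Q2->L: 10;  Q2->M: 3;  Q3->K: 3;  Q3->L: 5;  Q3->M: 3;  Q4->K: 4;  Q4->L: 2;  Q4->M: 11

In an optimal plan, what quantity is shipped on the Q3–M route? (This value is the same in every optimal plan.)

The minimum-cost plan:
  Q1→K: 95 × £5 = £475
  Q1→L: 25 × £11 = £275
  Q2→L: 5 × £10 = £50
  Q2→M: 15 × £3 = £45
  Q3→L: 45 × £5 = £225
  Q4→L: 110 × £2 = £220
Total cost = £1290.
The route Q3→M is not used.

0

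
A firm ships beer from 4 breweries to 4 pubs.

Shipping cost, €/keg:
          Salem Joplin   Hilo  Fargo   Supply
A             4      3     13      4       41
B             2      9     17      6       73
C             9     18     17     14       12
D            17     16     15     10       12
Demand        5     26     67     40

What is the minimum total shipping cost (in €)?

1383

A cheapest plan:
  A→Joplin: 26 × €3 = €78
  A→Hilo: 15 × €13 = €195
  B→Salem: 5 × €2 = €10
  B→Hilo: 28 × €17 = €476
  B→Fargo: 40 × €6 = €240
  C→Hilo: 12 × €17 = €204
  D→Hilo: 12 × €15 = €180
Total = 78 + 195 + 10 + 476 + 240 + 204 + 180 = €1383.
(Supply check: A ships 41; B ships 73; C ships 12; D ships 12.)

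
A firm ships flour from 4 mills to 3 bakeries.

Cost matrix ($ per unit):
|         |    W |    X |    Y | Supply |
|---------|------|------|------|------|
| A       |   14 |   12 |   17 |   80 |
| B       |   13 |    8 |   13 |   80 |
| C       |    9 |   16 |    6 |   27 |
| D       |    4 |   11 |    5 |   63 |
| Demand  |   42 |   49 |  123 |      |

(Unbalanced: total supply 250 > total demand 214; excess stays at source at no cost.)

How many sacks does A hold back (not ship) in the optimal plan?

Minimum-cost shipments:
  A–W: 42 × $14 = $588
  A–X: 2 × $12 = $24
  B–X: 47 × $8 = $376
  B–Y: 33 × $13 = $429
  C–Y: 27 × $6 = $162
  D–Y: 63 × $5 = $315
Total cost = $1894.
A ships 44 of its 80, leaving 36.

36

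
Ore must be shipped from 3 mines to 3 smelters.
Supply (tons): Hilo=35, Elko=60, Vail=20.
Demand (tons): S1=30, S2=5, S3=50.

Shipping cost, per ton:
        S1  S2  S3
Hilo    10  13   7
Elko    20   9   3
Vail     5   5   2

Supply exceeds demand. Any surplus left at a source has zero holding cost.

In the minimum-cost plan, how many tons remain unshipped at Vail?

0

An optimal plan:
  Hilo->S1: 10 × 10 = 100
  Elko->S2: 5 × 9 = 45
  Elko->S3: 50 × 3 = 150
  Vail->S1: 20 × 5 = 100
Total cost = 395.
Vail ships 20 of its 20, leaving 0.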